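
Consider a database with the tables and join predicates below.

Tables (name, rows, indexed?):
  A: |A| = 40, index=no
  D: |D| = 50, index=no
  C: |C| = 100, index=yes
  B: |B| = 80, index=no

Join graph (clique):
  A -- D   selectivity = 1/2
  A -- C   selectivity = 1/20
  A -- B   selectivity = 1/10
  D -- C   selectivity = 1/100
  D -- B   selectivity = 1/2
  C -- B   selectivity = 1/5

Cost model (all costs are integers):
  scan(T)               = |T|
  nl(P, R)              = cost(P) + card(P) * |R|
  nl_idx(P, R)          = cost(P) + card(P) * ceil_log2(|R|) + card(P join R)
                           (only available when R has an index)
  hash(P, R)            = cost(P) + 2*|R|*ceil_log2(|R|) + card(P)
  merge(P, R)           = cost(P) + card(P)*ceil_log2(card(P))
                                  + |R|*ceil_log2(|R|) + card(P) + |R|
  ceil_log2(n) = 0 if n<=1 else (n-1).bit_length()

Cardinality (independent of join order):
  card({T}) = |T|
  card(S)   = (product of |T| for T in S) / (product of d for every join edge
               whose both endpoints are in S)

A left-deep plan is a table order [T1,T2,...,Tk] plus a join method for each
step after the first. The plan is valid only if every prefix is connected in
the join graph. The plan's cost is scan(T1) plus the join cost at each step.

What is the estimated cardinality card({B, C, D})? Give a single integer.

400

Tables in S: B(80), C(100), D(50)
Edges inside S: D-C(d=100), D-B(d=2), C-B(d=5)
numerator = 80 * 100 * 50 = 400000
denominator = 100 * 2 * 5 = 1000
card(S) = 400000 / 1000 = 400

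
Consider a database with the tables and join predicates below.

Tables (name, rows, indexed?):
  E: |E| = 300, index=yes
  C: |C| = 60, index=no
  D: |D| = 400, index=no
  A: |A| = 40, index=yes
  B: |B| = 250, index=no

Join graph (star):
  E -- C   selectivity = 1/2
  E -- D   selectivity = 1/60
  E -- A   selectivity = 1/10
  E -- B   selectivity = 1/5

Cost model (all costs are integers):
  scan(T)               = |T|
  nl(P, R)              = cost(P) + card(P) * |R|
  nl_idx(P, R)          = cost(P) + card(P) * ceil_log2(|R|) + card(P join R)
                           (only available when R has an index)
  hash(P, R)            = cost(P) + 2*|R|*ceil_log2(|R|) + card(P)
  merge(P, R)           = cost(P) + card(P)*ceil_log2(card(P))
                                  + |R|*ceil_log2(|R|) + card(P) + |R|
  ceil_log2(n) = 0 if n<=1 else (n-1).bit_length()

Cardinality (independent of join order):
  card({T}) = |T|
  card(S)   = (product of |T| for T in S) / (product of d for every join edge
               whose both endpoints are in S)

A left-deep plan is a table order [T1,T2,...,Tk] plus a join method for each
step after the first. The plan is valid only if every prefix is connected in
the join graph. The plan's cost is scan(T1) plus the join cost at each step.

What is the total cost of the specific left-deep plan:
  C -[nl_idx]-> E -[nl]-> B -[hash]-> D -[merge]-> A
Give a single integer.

71717080

step 1: scan C: cost=60, card=60
step 2: join E via nl_idx
    card(P join E) = 60*300/(2) = 9000
    cost = 60 + 60*9 + 9000 = 9600
step 3: join B via nl
    card(P join B) = 9000*250/(5) = 450000
    cost = 9600 + 9000*250 = 2259600
step 4: join D via hash
    card(P join D) = 450000*400/(60) = 3000000
    cost = 2259600 + 2*400*9 + 450000 = 2716800
step 5: join A via merge
    card(P join A) = 3000000*40/(10) = 12000000
    cost = 2716800 + 3000000*22 + 40*6 + 3000000 + 40 = 71717080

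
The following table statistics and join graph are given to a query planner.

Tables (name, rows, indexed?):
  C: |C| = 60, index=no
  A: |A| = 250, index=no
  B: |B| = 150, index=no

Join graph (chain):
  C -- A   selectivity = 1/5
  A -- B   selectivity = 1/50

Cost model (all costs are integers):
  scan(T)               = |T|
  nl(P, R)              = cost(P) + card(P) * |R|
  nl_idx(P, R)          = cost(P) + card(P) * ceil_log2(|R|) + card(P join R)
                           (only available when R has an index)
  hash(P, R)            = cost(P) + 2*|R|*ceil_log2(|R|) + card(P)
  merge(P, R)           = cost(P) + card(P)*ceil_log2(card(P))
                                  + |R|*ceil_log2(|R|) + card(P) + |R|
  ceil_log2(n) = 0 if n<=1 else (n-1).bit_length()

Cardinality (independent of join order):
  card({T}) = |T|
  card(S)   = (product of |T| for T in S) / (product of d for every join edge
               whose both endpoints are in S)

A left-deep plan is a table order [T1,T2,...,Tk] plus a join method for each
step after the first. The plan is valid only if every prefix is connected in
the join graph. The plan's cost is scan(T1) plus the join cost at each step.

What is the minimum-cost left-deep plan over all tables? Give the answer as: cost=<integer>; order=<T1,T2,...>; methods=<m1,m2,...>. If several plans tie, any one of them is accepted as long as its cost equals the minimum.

Selinger DP (subsets sized 1..n):
  {C}: scan cost=60, card=60
  {A}: scan cost=250, card=250
  {B}: scan cost=150, card=150
  {AC}: card=3000; try (C,hash)→1220, (A,merge)→2730, (C,merge)→2920, (A,hash)→4120, (A,nl)→15060, (C,nl)→15250; best=1220 via (C,hash)
  {AB}: card=750; try (B,hash)→2900, (A,merge)→3750, (B,merge)→3850, (A,hash)→4300, (A,nl)→37650, (B,nl)→37750; best=2900 via (B,hash)
  {ABC}: card=9000; try (C,hash)→4370, (B,hash)→6620, (C,merge)→11570, (B,merge)→41570, (C,nl)→47900, (B,nl)→451220; best=4370 via (C,hash)

cost=4370; order=A,B,C; methods=hash,hash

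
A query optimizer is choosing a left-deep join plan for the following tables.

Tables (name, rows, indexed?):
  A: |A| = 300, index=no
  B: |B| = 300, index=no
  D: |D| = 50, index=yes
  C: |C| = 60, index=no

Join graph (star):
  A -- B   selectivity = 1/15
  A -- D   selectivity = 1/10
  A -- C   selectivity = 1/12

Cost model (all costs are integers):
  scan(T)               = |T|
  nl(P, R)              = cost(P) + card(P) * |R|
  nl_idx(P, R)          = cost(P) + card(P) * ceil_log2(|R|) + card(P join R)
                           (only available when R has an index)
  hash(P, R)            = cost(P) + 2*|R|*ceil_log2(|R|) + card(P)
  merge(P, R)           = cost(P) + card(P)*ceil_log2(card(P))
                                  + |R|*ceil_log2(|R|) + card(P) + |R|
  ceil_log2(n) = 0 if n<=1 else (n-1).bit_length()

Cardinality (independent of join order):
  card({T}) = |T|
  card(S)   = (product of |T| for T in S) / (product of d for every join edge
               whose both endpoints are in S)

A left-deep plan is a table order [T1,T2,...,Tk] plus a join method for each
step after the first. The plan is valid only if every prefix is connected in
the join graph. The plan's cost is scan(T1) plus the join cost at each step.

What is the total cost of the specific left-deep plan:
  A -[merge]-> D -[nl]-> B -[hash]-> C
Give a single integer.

484370

step 1: scan A: cost=300, card=300
step 2: join D via merge
    card(P join D) = 300*50/(10) = 1500
    cost = 300 + 300*9 + 50*6 + 300 + 50 = 3650
step 3: join B via nl
    card(P join B) = 1500*300/(15) = 30000
    cost = 3650 + 1500*300 = 453650
step 4: join C via hash
    card(P join C) = 30000*60/(12) = 150000
    cost = 453650 + 2*60*6 + 30000 = 484370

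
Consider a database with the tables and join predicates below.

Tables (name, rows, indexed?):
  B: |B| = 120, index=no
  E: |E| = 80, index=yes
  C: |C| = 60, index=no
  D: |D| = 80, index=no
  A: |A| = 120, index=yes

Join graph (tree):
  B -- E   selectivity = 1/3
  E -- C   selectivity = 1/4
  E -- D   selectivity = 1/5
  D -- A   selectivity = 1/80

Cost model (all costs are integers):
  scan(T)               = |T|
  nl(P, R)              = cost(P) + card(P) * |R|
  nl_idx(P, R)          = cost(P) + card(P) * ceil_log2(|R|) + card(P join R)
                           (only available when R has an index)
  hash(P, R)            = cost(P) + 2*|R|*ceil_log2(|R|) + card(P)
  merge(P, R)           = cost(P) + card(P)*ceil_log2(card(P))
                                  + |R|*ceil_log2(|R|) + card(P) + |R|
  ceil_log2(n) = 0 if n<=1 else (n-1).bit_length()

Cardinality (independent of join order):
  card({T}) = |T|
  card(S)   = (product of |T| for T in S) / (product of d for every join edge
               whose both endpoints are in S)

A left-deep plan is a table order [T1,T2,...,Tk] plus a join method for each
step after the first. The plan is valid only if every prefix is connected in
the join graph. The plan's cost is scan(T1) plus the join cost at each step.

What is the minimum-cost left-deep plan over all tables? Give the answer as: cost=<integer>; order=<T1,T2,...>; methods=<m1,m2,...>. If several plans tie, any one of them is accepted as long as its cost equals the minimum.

Selinger DP (subsets sized 1..n):
  {B}: scan cost=120, card=120
  {E}: scan cost=80, card=80
  {C}: scan cost=60, card=60
  {D}: scan cost=80, card=80
  {A}: scan cost=120, card=120
  {BE}: card=3200; try (E,hash)→1360, (B,merge)→1680, (E,merge)→1720, (B,hash)→1840, (E,nl_idx)→4160, (B,nl)→9680 …(+1); best=1360 via (E,hash)
  {CE}: card=1200; try (C,hash)→880, (E,merge)→1120, (C,merge)→1140, (E,hash)→1240, (E,nl_idx)→1680, (E,nl)→4860 …(+1); best=880 via (C,hash)
  {DE}: card=1280; try (E,hash)→1280, (D,hash)→1280, (E,merge)→1360, (D,merge)→1360, (E,nl_idx)→1920, (E,nl)→6480 …(+1); best=1280 via (E,hash)
  {AD}: card=120; try (A,nl_idx)→760, (D,hash)→1360, (A,merge)→1680, (D,merge)→1720, (A,hash)→1840, (A,nl)→9680 …(+1); best=760 via (A,nl_idx)
  {BCE}: card=48000; try (B,hash)→3760, (C,hash)→5280, (B,merge)→16240, (C,merge)→43380, (B,nl)→144880, (C,nl)→193360; best=3760 via (B,hash)
  {BDE}: card=51200; try (B,hash)→4240, (D,hash)→5680, (B,merge)→17600, (D,merge)→43600, (B,nl)→154880, (D,nl)→257360; best=4240 via (B,hash)
  {CDE}: card=19200; try (D,hash)→3200, (C,hash)→3280, (D,merge)→15920, (C,merge)→17060, (C,nl)→78080, (D,nl)→96880; best=3200 via (D,hash)
  {ADE}: card=1920; try (E,hash)→2000, (E,merge)→2360, (E,nl_idx)→3520, (A,hash)→4240, (E,nl)→10360, (A,nl_idx)→12160 …(+2); best=2000 via (E,hash)
  {BCDE}: card=768000; try (B,hash)→24080, (D,hash)→52880, (C,hash)→56160, (B,merge)→311360, (D,merge)→820400, (C,merge)→875060 …(+3); best=24080 via (B,hash)
  {ABDE}: card=76800; try (B,hash)→5600, (B,merge)→26000, (A,hash)→57120, (B,nl)→232400, (A,nl_idx)→439440, (A,merge)→875600 …(+1); best=5600 via (B,hash)
  {ACDE}: card=28800; try (C,hash)→4640, (A,hash)→24080, (C,merge)→25460, (C,nl)→117200, (A,nl_idx)→166400, (A,merge)→311360 …(+1); best=4640 via (C,hash)
  {ABCDE}: card=1152000; try (B,hash)→35120, (C,hash)→83120, (B,merge)→466400, (A,hash)→793760, (C,merge)→1388420, (B,nl)→3460640 …(+4); best=35120 via (B,hash)

cost=35120; order=D,A,E,C,B; methods=nl_idx,hash,hash,hash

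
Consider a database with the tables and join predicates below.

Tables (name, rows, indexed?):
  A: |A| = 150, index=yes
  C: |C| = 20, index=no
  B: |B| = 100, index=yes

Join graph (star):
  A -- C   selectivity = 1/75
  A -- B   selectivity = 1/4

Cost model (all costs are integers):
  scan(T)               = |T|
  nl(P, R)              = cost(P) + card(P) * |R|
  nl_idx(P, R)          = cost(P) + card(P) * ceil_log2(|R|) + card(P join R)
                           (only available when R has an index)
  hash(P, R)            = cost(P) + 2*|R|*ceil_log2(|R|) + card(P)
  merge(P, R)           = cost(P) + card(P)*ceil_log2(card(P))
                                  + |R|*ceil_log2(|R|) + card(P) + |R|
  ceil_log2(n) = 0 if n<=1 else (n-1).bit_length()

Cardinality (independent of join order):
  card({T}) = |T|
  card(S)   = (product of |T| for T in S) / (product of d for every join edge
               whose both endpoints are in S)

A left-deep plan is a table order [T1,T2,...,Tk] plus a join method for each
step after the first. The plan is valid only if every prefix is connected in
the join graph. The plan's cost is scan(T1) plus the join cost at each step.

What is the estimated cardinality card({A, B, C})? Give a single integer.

Tables in S: A(150), B(100), C(20)
Edges inside S: A-C(d=75), A-B(d=4)
numerator = 150 * 100 * 20 = 300000
denominator = 75 * 4 = 300
card(S) = 300000 / 300 = 1000

1000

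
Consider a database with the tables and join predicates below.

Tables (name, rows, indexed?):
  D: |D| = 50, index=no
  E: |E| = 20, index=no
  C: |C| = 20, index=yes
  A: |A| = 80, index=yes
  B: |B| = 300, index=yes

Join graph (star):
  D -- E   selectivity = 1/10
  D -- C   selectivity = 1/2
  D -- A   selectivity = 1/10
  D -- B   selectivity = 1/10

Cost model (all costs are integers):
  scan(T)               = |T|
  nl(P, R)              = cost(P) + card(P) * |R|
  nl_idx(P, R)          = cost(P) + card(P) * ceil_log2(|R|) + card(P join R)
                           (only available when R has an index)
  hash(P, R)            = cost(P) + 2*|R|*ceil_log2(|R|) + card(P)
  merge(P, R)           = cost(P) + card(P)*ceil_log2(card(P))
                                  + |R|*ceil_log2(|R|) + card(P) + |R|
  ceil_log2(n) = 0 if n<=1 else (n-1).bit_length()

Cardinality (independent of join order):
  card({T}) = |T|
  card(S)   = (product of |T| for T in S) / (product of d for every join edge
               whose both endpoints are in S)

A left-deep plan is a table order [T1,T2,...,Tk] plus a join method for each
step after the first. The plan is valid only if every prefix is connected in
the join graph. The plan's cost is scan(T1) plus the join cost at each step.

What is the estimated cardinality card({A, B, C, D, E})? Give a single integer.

Tables in S: A(80), B(300), C(20), D(50), E(20)
Edges inside S: D-E(d=10), D-C(d=2), D-A(d=10), D-B(d=10)
numerator = 80 * 300 * 20 * 50 * 20 = 480000000
denominator = 10 * 2 * 10 * 10 = 2000
card(S) = 480000000 / 2000 = 240000

240000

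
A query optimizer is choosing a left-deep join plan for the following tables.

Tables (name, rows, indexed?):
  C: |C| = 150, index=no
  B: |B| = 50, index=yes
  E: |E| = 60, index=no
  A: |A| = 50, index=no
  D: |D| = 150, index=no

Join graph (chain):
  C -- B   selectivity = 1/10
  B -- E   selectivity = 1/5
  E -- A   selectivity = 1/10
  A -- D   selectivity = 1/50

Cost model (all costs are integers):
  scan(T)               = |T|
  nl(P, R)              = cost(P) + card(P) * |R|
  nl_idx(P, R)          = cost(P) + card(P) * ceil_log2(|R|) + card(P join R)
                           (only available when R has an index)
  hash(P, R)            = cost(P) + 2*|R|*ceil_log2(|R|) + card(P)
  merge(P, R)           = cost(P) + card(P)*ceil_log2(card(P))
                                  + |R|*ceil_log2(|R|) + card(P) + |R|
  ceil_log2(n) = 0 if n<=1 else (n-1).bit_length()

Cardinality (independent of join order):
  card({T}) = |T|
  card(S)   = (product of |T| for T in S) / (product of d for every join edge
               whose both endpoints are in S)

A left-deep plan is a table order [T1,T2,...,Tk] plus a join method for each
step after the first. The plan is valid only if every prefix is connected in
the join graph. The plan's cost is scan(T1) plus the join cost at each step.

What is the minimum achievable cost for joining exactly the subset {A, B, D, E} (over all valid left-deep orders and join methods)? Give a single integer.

Selinger DP over subsets of {A,B,D,E}:
  {B}: scan cost=50, card=50
  {E}: scan cost=60, card=60
  {A}: scan cost=50, card=50
  {D}: scan cost=150, card=150
  {BE}: card=600; try (B,hash)→720, (E,hash)→820, (E,merge)→820, (B,merge)→830, (B,nl_idx)→1020, (E,nl)→3050 …(+1); best=720 via (B,hash)
  {AE}: card=300; try (A,hash)→720, (E,hash)→820, (E,merge)→820, (A,merge)→830, (E,nl)→3050, (A,nl)→3060; best=720 via (A,hash)
  {AD}: card=150; try (A,hash)→900, (D,merge)→1750, (A,merge)→1850, (D,hash)→2500, (D,nl)→7550, (A,nl)→7650; best=900 via (A,hash)
  {ABE}: card=3000; try (B,hash)→1620, (A,hash)→1920, (B,merge)→4070, (B,nl_idx)→5520, (A,merge)→7670, (B,nl)→15720 …(+1); best=1620 via (B,hash)
  {ADE}: card=900; try (E,hash)→1770, (E,merge)→2670, (D,hash)→3420, (D,merge)→5070, (E,nl)→9900, (D,nl)→45720; best=1770 via (E,hash)
  {ABDE}: card=9000; try (B,hash)→3270, (D,hash)→7020, (B,merge)→12020, (B,nl_idx)→16170, (D,merge)→41970, (B,nl)→46770 …(+1); best=3270 via (B,hash)

3270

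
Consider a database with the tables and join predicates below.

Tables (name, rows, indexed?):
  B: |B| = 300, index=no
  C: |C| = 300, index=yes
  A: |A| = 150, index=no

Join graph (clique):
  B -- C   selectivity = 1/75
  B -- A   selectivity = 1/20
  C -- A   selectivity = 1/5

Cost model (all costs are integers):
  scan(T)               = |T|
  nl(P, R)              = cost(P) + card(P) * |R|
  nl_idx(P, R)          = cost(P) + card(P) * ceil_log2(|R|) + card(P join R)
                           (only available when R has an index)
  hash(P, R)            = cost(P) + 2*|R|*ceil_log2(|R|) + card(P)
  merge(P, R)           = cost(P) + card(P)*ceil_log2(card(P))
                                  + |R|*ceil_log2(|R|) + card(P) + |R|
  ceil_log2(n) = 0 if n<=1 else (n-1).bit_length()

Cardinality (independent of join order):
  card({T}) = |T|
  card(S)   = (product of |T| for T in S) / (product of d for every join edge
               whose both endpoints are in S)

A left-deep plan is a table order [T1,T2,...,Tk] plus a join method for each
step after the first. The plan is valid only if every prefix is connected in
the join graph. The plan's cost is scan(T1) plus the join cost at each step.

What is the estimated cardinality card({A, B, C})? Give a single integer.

1800

Tables in S: A(150), B(300), C(300)
Edges inside S: B-C(d=75), B-A(d=20), C-A(d=5)
numerator = 150 * 300 * 300 = 13500000
denominator = 75 * 20 * 5 = 7500
card(S) = 13500000 / 7500 = 1800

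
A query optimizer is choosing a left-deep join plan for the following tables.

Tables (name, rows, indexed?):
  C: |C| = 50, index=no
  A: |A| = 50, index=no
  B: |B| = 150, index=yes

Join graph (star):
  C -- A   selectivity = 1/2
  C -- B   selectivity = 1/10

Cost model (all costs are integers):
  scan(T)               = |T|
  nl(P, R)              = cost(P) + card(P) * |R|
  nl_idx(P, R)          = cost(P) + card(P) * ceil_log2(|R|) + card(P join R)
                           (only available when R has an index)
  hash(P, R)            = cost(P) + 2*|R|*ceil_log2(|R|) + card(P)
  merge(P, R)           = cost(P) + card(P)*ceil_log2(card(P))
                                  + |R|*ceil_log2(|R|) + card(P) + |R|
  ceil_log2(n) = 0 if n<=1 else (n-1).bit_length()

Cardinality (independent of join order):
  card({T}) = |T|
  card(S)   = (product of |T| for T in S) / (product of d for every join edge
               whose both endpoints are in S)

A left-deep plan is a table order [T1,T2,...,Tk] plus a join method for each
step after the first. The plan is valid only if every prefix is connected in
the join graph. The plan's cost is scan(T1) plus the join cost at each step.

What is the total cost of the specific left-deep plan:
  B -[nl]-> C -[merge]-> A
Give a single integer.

step 1: scan B: cost=150, card=150
step 2: join C via nl
    card(P join C) = 150*50/(10) = 750
    cost = 150 + 150*50 = 7650
step 3: join A via merge
    card(P join A) = 750*50/(2) = 18750
    cost = 7650 + 750*10 + 50*6 + 750 + 50 = 16250

16250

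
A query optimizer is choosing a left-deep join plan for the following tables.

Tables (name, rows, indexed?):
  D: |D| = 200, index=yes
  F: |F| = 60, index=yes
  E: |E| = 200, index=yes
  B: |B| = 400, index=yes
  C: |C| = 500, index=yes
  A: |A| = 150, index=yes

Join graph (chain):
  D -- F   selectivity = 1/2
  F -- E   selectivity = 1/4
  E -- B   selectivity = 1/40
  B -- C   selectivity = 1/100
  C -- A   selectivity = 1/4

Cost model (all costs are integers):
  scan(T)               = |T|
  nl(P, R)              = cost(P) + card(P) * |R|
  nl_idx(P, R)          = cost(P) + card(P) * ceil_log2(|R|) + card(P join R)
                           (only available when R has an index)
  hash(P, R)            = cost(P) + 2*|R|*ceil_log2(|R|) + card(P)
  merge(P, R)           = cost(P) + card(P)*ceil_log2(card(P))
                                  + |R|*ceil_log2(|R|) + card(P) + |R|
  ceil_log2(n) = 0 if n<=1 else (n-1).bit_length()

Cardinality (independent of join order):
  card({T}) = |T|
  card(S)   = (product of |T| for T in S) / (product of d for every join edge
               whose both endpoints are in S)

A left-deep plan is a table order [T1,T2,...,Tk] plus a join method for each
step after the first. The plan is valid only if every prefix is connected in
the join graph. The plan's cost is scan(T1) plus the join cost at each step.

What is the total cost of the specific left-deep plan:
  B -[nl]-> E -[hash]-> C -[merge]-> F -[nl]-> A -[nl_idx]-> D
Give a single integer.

630241820

step 1: scan B: cost=400, card=400
step 2: join E via nl
    card(P join E) = 400*200/(40) = 2000
    cost = 400 + 400*200 = 80400
step 3: join C via hash
    card(P join C) = 2000*500/(100) = 10000
    cost = 80400 + 2*500*9 + 2000 = 91400
step 4: join F via merge
    card(P join F) = 10000*60/(4) = 150000
    cost = 91400 + 10000*14 + 60*6 + 10000 + 60 = 241820
step 5: join A via nl
    card(P join A) = 150000*150/(4) = 5625000
    cost = 241820 + 150000*150 = 22741820
step 6: join D via nl_idx
    card(P join D) = 5625000*200/(2) = 562500000
    cost = 22741820 + 5625000*8 + 562500000 = 630241820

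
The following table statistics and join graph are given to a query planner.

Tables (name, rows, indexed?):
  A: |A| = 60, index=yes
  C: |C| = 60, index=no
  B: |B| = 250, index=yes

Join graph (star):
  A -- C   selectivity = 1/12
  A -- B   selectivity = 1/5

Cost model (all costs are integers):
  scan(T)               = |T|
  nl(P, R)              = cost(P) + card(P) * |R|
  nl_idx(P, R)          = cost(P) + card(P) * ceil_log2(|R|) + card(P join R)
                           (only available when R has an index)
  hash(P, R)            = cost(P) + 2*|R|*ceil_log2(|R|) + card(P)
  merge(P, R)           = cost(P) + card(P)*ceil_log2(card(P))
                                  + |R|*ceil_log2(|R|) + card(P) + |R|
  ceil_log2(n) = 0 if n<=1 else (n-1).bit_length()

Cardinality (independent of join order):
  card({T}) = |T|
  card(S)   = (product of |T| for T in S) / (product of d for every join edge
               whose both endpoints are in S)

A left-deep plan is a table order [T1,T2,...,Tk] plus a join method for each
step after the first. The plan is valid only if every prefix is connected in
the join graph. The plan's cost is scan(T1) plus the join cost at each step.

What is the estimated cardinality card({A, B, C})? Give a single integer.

15000

Tables in S: A(60), B(250), C(60)
Edges inside S: A-C(d=12), A-B(d=5)
numerator = 60 * 250 * 60 = 900000
denominator = 12 * 5 = 60
card(S) = 900000 / 60 = 15000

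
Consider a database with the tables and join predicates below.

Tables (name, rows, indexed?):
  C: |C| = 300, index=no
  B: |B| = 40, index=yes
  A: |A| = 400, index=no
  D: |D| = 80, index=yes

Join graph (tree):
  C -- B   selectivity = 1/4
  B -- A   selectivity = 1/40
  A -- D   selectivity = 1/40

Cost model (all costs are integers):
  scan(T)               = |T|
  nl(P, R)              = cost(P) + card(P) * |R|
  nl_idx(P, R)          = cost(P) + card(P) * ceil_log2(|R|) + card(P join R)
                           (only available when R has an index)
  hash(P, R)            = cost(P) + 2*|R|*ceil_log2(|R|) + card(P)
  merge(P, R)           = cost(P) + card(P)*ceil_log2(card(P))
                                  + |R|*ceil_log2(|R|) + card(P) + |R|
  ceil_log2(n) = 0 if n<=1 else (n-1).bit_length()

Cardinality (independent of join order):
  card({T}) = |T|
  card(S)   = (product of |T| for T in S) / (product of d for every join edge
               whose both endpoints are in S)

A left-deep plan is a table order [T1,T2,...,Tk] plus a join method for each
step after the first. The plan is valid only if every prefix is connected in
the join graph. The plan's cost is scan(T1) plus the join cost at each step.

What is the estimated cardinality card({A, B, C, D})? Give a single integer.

60000

Tables in S: A(400), B(40), C(300), D(80)
Edges inside S: C-B(d=4), B-A(d=40), A-D(d=40)
numerator = 400 * 40 * 300 * 80 = 384000000
denominator = 4 * 40 * 40 = 6400
card(S) = 384000000 / 6400 = 60000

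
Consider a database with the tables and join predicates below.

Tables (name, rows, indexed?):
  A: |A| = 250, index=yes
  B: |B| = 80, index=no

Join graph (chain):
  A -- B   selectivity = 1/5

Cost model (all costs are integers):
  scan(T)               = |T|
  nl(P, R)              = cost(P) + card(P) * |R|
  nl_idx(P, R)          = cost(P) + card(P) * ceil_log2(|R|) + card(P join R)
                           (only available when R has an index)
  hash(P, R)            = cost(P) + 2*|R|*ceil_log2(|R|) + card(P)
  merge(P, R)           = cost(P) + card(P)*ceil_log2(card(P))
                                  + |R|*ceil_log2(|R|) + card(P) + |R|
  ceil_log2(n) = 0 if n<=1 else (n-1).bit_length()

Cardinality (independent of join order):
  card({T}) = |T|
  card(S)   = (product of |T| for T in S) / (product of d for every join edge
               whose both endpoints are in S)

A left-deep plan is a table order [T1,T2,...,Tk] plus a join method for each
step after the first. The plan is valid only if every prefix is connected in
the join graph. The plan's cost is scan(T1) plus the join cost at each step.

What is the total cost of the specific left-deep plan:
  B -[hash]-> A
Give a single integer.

4160

step 1: scan B: cost=80, card=80
step 2: join A via hash
    card(P join A) = 80*250/(5) = 4000
    cost = 80 + 2*250*8 + 80 = 4160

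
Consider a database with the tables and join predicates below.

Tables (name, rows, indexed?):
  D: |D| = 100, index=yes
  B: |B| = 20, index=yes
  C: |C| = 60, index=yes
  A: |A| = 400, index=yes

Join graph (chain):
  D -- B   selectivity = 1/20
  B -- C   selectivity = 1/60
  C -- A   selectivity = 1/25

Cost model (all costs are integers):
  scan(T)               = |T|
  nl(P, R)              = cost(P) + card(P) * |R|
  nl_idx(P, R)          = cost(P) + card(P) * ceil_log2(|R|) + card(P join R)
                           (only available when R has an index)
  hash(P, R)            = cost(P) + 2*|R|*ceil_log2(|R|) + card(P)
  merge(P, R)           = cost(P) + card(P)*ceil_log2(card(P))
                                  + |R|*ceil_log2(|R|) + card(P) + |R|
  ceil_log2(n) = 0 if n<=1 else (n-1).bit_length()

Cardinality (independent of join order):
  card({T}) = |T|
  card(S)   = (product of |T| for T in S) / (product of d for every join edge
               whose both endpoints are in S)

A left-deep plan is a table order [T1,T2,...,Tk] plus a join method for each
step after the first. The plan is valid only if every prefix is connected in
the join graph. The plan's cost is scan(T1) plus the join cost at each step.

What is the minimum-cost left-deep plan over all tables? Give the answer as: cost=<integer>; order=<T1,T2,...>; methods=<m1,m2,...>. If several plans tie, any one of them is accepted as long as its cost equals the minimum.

cost=2380; order=B,C,A,D; methods=nl_idx,nl_idx,hash

Selinger DP (subsets sized 1..n):
  {D}: scan cost=100, card=100
  {B}: scan cost=20, card=20
  {C}: scan cost=60, card=60
  {A}: scan cost=400, card=400
  {BD}: card=100; try (D,nl_idx)→260, (B,hash)→400, (B,nl_idx)→700, (D,merge)→940, (B,merge)→1020, (D,hash)→1440 …(+2); best=260 via (D,nl_idx)
  {BC}: card=20; try (C,nl_idx)→160, (B,hash)→320, (B,nl_idx)→380, (C,merge)→560, (B,merge)→600, (C,hash)→760 …(+2); best=160 via (C,nl_idx)
  {AC}: card=960; try (C,hash)→1520, (A,nl_idx)→1560, (C,nl_idx)→3760, (A,merge)→4480, (C,merge)→4820, (A,hash)→7320 …(+2); best=1520 via (C,hash)
  {BCD}: card=100; try (D,nl_idx)→400, (C,nl_idx)→960, (D,merge)→1080, (C,hash)→1080, (C,merge)→1480, (D,hash)→1580 …(+2); best=400 via (D,nl_idx)
  {ABC}: card=320; try (A,nl_idx)→660, (B,hash)→2680, (A,merge)→4280, (B,nl_idx)→6640, (A,hash)→7380, (A,nl)→8160 …(+2); best=660 via (A,nl_idx)
  {ABCD}: card=1600; try (D,hash)→2380, (A,nl_idx)→2900, (D,nl_idx)→4500, (D,merge)→4660, (A,merge)→5200, (A,hash)→7700 …(+2); best=2380 via (D,hash)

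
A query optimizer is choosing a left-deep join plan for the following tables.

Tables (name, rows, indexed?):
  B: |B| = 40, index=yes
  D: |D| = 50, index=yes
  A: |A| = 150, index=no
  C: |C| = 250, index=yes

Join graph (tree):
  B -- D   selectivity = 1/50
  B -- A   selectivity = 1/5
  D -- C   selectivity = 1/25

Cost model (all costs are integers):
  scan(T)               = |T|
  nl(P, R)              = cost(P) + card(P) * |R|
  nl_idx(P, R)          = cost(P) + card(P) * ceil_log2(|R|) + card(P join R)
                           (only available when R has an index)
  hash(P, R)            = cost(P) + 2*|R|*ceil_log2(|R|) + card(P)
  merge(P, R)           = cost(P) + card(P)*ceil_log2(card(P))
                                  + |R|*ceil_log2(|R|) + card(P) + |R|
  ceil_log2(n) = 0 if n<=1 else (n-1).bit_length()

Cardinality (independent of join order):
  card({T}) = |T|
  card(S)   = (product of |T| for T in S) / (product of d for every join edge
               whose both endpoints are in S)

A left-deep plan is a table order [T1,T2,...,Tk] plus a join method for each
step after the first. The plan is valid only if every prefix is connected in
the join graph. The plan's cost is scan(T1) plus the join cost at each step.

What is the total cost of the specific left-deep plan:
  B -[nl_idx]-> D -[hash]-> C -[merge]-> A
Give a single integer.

9710

step 1: scan B: cost=40, card=40
step 2: join D via nl_idx
    card(P join D) = 40*50/(50) = 40
    cost = 40 + 40*6 + 40 = 320
step 3: join C via hash
    card(P join C) = 40*250/(25) = 400
    cost = 320 + 2*250*8 + 40 = 4360
step 4: join A via merge
    card(P join A) = 400*150/(5) = 12000
    cost = 4360 + 400*9 + 150*8 + 400 + 150 = 9710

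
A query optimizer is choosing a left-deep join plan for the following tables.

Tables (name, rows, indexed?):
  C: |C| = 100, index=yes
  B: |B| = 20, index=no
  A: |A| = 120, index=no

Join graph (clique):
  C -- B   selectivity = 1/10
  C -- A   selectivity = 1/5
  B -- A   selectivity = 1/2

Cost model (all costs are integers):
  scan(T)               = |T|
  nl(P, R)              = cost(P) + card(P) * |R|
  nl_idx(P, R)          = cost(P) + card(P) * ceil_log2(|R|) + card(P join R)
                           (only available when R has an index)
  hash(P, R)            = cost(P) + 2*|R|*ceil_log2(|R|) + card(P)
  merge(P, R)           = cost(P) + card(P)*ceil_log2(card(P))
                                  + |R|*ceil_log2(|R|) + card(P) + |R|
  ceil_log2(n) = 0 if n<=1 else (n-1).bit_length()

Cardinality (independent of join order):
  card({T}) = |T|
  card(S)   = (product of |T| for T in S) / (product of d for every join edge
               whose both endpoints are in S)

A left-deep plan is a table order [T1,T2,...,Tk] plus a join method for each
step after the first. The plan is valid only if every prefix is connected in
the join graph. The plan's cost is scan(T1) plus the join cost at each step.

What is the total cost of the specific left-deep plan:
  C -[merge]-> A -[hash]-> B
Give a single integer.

4460

step 1: scan C: cost=100, card=100
step 2: join A via merge
    card(P join A) = 100*120/(5) = 2400
    cost = 100 + 100*7 + 120*7 + 100 + 120 = 1860
step 3: join B via hash
    card(P join B) = 2400*20/(10*2) = 2400
    cost = 1860 + 2*20*5 + 2400 = 4460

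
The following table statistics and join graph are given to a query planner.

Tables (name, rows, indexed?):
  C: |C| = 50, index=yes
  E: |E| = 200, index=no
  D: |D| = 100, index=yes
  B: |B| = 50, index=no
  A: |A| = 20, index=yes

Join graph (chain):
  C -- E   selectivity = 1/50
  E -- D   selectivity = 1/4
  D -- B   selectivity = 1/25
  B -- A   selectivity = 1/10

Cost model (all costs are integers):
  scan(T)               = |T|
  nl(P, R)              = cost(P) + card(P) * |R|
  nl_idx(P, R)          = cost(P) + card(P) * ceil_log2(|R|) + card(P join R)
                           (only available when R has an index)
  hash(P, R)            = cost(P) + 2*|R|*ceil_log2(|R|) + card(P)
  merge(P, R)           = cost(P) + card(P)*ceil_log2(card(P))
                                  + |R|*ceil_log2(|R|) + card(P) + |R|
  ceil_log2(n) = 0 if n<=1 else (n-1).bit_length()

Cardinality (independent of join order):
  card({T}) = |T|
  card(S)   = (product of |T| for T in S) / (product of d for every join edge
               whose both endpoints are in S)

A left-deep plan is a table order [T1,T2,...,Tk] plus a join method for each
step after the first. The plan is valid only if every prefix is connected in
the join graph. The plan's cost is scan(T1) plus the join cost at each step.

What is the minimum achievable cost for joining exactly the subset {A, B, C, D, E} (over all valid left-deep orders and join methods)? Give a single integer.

Selinger DP over subsets of {A,B,C,D,E}:
  {C}: scan cost=50, card=50
  {E}: scan cost=200, card=200
  {D}: scan cost=100, card=100
  {B}: scan cost=50, card=50
  {A}: scan cost=20, card=20
  {CE}: card=200; try (C,hash)→1000, (C,nl_idx)→1600, (E,merge)→2200, (C,merge)→2350, (E,hash)→3300, (E,nl)→10050 …(+1); best=1000 via (C,hash)
  {DE}: card=5000; try (D,hash)→1800, (E,merge)→2700, (D,merge)→2800, (E,hash)→3400, (D,nl_idx)→6600, (E,nl)→20100 …(+1); best=1800 via (D,hash)
  {BD}: card=200; try (D,nl_idx)→600, (B,hash)→800, (D,merge)→1200, (B,merge)→1250, (D,hash)→1500, (D,nl)→5050 …(+1); best=600 via (D,nl_idx)
  {AB}: card=100; try (A,hash)→300, (A,nl_idx)→400, (B,merge)→490, (A,merge)→520, (B,hash)→640, (B,nl)→1020 …(+1); best=300 via (A,hash)
  {CDE}: card=5000; try (D,hash)→2600, (D,merge)→3600, (D,nl_idx)→7400, (C,hash)→7400, (D,nl)→21000, (C,nl_idx)→36800 …(+2); best=2600 via (D,hash)
  {BDE}: card=10000; try (E,hash)→4000, (E,merge)→4200, (B,hash)→7400, (E,nl)→40600, (B,merge)→72150, (B,nl)→251800; best=4000 via (E,hash)
  {ABD}: card=400; try (A,hash)→1000, (D,nl_idx)→1400, (D,hash)→1800, (D,merge)→1900, (A,nl_idx)→2000, (A,merge)→2520 …(+2); best=1000 via (A,hash)
  {BCDE}: card=10000; try (B,hash)→8200, (C,hash)→14600, (B,merge)→72950, (C,nl_idx)→74000, (C,merge)→154350, (B,nl)→252600 …(+1); best=8200 via (B,hash)
  {ABDE}: card=20000; try (E,hash)→4600, (E,merge)→6800, (A,hash)→14200, (A,nl_idx)→74000, (E,nl)→81000, (A,merge)→154120 …(+1); best=4600 via (E,hash)
  {ABCDE}: card=20000; try (A,hash)→18400, (C,hash)→25200, (A,nl_idx)→78200, (C,nl_idx)→144600, (A,merge)→158320, (A,nl)→208200 …(+2); best=18400 via (A,hash)

18400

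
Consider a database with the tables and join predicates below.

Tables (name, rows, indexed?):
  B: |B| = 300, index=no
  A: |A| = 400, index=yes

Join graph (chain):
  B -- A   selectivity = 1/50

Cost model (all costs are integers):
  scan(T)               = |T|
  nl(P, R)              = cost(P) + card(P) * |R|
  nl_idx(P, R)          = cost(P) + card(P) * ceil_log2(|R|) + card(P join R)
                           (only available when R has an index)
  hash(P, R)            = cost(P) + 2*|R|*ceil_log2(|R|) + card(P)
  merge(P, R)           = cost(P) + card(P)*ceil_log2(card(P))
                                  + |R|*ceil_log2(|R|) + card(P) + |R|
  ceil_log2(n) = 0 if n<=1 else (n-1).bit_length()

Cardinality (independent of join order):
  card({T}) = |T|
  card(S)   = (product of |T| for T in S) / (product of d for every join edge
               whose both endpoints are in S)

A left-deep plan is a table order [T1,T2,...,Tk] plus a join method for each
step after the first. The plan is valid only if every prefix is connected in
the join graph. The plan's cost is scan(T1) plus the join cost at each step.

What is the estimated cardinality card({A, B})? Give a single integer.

2400

Tables in S: A(400), B(300)
Edges inside S: B-A(d=50)
numerator = 400 * 300 = 120000
denominator = 50 = 50
card(S) = 120000 / 50 = 2400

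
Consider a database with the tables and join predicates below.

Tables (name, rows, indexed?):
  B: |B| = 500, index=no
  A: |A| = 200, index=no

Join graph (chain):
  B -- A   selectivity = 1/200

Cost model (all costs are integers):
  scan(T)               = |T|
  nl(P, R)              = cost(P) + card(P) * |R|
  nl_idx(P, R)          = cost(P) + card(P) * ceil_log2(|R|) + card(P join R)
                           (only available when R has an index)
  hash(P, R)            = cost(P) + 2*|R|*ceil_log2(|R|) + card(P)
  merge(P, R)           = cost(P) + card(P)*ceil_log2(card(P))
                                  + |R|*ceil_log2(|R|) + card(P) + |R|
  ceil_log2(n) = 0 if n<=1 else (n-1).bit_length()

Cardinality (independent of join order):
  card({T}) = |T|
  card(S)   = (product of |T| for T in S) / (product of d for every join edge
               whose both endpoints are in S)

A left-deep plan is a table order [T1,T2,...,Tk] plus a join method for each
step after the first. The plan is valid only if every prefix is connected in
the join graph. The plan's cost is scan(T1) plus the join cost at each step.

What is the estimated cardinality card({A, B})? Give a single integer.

500

Tables in S: A(200), B(500)
Edges inside S: B-A(d=200)
numerator = 200 * 500 = 100000
denominator = 200 = 200
card(S) = 100000 / 200 = 500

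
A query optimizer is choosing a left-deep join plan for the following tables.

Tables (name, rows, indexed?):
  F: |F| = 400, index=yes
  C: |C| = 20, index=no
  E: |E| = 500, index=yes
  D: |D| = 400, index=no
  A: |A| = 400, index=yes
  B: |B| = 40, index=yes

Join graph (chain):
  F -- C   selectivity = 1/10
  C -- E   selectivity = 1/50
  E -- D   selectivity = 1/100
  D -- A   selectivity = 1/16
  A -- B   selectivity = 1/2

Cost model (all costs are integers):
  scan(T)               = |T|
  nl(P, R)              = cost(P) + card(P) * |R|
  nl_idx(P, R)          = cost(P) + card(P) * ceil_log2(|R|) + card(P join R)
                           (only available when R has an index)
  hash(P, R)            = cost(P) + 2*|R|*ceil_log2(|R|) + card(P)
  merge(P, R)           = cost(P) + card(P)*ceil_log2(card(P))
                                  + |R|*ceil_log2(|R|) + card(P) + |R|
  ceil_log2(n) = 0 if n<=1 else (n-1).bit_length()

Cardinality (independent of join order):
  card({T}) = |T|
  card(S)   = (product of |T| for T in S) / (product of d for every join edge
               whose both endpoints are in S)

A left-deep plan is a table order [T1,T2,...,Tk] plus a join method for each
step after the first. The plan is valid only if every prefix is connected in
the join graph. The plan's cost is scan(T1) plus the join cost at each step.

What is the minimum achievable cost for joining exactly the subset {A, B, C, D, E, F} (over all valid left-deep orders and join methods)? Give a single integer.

441880

Selinger DP over subsets of {A,B,C,D,E,F}:
  {F}: scan cost=400, card=400
  {C}: scan cost=20, card=20
  {E}: scan cost=500, card=500
  {D}: scan cost=400, card=400
  {A}: scan cost=400, card=400
  {B}: scan cost=40, card=40
  {CF}: card=800; try (F,nl_idx)→1000, (C,hash)→1000, (F,merge)→4140, (C,merge)→4520, (F,hash)→7240, (F,nl)→8020 …(+1); best=1000 via (F,nl_idx)
  {CE}: card=200; try (E,nl_idx)→400, (C,hash)→1200, (E,merge)→5140, (C,merge)→5620, (E,hash)→9040, (E,nl)→10020 …(+1); best=400 via (E,nl_idx)
  {DE}: card=2000; try (E,nl_idx)→6000, (D,hash)→8200, (E,merge)→9400, (D,merge)→9500, (E,hash)→9800, (E,nl)→200400 …(+1); best=6000 via (E,nl_idx)
  {AD}: card=10000; try (D,hash)→8000, (A,hash)→8000, (D,merge)→8400, (A,merge)→8400, (A,nl_idx)→14000, (D,nl)→160400 …(+1); best=8000 via (D,hash)
  {AB}: card=8000; try (B,hash)→1280, (A,merge)→4320, (B,merge)→4680, (A,hash)→7280, (A,nl_idx)→8400, (B,nl_idx)→10800 …(+2); best=1280 via (B,hash)
  {CEF}: card=8000; try (F,merge)→6200, (F,hash)→7800, (F,nl_idx)→10200, (E,hash)→10800, (E,merge)→14800, (E,nl_idx)→16200 …(+2); best=6200 via (F,merge)
  {CDE}: card=800; try (D,merge)→6200, (D,hash)→7800, (C,hash)→8200, (C,merge)→30120, (C,nl)→46000, (D,nl)→80400; best=6200 via (D,merge)
  {ADE}: card=50000; try (A,hash)→15200, (E,hash)→27000, (A,merge)→34000, (A,nl_idx)→74000, (E,nl_idx)→148000, (E,merge)→163000 …(+2); best=15200 via (A,hash)
  {ABD}: card=200000; try (D,hash)→16480, (B,hash)→18480, (D,merge)→117280, (B,merge)→158280, (B,nl_idx)→268000, (B,nl)→408000 …(+1); best=16480 via (D,hash)
  {CDEF}: card=32000; try (F,hash)→14200, (F,merge)→19000, (D,hash)→21400, (F,nl_idx)→45400, (D,merge)→122200, (F,nl)→326200 …(+1); best=14200 via (F,hash)
  {ACDE}: card=20000; try (A,hash)→14200, (A,merge)→19000, (A,nl_idx)→33400, (C,hash)→65400, (A,nl)→326200, (C,merge)→865320 …(+1); best=14200 via (A,hash)
  {ABDE}: card=1000000; try (B,hash)→65680, (E,hash)→225480, (B,merge)→865480, (B,nl_idx)→1315200, (B,nl)→2015200, (E,nl_idx)→2816480 …(+2); best=65680 via (B,hash)
  {ACDEF}: card=800000; try (F,hash)→41400, (A,hash)→53400, (F,merge)→338200, (A,merge)→530200, (F,nl_idx)→994200, (A,nl_idx)→1102200 …(+2); best=41400 via (F,hash)
  {ABCDE}: card=400000; try (B,hash)→34680, (B,merge)→334480, (B,nl_idx)→534200, (B,nl)→814200, (C,hash)→1065880, (C,nl)→20065680 …(+1); best=34680 via (B,hash)
  {ABCDEF}: card=16000000; try (F,hash)→441880, (B,hash)→841880, (F,merge)→8038680, (B,merge)→16841680, (F,nl_idx)→19634680, (B,nl_idx)→20841400 …(+2); best=441880 via (F,hash)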